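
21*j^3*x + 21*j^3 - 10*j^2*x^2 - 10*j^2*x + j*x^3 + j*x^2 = (-7*j + x)*(-3*j + x)*(j*x + j)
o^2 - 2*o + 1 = (o - 1)^2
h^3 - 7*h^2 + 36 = (h - 6)*(h - 3)*(h + 2)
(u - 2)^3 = u^3 - 6*u^2 + 12*u - 8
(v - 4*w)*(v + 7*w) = v^2 + 3*v*w - 28*w^2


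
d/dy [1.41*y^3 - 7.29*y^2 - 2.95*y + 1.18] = 4.23*y^2 - 14.58*y - 2.95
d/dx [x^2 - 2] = 2*x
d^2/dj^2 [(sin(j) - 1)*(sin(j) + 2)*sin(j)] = -9*sin(j)^3 - 4*sin(j)^2 + 8*sin(j) + 2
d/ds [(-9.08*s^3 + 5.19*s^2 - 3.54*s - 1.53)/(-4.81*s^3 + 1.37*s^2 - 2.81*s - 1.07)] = (12.5243*s^4 + 16.9748*s^3 - 2.6652*s^2 - 6.9144*s - 0.5115)/(23.1361*s^6 - 13.1794*s^5 + 28.9091*s^4 + 2.594*s^3 + 4.9643*s^2 + 6.0134*s + 1.1449)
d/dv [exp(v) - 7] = exp(v)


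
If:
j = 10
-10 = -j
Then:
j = 10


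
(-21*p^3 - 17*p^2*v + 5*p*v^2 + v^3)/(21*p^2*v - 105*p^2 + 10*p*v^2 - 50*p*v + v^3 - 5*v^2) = (-3*p^2 - 2*p*v + v^2)/(3*p*v - 15*p + v^2 - 5*v)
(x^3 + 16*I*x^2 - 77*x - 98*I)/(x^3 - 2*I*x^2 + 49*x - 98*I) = (x^2 + 9*I*x - 14)/(x^2 - 9*I*x - 14)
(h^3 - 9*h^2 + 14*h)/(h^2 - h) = (h^2 - 9*h + 14)/(h - 1)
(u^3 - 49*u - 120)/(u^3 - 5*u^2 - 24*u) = (u + 5)/u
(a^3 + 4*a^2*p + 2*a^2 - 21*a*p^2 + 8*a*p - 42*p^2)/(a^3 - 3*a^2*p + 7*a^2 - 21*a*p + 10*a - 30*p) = (a + 7*p)/(a + 5)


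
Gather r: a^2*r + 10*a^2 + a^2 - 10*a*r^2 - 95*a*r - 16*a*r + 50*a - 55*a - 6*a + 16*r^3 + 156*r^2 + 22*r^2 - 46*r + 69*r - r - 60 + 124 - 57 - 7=11*a^2 - 11*a + 16*r^3 + r^2*(178 - 10*a) + r*(a^2 - 111*a + 22)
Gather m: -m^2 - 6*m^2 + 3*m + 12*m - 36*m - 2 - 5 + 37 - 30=-7*m^2 - 21*m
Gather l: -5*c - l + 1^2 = -5*c - l + 1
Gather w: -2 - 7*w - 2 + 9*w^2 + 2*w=9*w^2 - 5*w - 4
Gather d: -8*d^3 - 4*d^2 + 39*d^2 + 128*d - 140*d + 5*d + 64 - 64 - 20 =-8*d^3 + 35*d^2 - 7*d - 20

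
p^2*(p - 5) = p^3 - 5*p^2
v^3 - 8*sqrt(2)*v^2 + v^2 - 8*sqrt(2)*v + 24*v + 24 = (v + 1)*(v - 6*sqrt(2))*(v - 2*sqrt(2))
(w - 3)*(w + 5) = w^2 + 2*w - 15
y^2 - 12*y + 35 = (y - 7)*(y - 5)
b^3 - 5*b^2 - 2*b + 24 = (b - 4)*(b - 3)*(b + 2)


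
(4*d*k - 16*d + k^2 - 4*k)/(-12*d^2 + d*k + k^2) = (4 - k)/(3*d - k)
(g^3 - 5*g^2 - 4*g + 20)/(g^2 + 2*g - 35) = (g^2 - 4)/(g + 7)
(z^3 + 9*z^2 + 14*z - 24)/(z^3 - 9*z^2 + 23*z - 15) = (z^2 + 10*z + 24)/(z^2 - 8*z + 15)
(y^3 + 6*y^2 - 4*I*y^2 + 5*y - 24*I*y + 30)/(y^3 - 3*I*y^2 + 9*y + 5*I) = (y + 6)/(y + I)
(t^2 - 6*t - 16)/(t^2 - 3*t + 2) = (t^2 - 6*t - 16)/(t^2 - 3*t + 2)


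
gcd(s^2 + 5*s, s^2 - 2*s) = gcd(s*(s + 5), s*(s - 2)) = s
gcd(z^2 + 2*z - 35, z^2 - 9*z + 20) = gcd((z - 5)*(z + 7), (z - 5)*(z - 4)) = z - 5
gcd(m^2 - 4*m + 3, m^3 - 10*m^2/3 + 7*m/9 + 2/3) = m - 3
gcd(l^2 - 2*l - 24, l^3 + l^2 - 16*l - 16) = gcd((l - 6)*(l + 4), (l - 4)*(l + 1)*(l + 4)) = l + 4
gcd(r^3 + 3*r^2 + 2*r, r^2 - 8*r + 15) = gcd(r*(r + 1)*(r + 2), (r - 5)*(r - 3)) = 1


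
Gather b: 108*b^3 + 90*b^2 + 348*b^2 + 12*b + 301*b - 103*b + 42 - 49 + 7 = 108*b^3 + 438*b^2 + 210*b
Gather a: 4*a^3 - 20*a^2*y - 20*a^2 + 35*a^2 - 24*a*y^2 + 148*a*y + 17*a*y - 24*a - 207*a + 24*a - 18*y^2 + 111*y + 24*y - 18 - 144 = 4*a^3 + a^2*(15 - 20*y) + a*(-24*y^2 + 165*y - 207) - 18*y^2 + 135*y - 162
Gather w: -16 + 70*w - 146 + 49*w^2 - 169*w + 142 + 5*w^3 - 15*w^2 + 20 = 5*w^3 + 34*w^2 - 99*w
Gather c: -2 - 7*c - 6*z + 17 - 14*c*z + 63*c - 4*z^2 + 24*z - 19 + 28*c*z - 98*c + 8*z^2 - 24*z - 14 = c*(14*z - 42) + 4*z^2 - 6*z - 18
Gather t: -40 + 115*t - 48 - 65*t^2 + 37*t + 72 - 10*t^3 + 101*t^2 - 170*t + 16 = -10*t^3 + 36*t^2 - 18*t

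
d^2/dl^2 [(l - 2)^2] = 2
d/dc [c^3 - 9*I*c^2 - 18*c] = 3*c^2 - 18*I*c - 18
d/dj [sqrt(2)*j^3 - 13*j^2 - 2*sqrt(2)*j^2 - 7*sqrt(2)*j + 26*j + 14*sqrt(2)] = 3*sqrt(2)*j^2 - 26*j - 4*sqrt(2)*j - 7*sqrt(2) + 26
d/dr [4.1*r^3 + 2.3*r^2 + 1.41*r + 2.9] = 12.3*r^2 + 4.6*r + 1.41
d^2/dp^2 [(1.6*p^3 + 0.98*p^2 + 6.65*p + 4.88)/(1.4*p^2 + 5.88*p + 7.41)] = (-7.105427357601e-15*p^5 + 87.37456*p^3 + 414.66936*p^2 + 354.22812*p - 235.67586)/(2.744*p^6 + 34.5744*p^5 + 188.78328*p^4 + 569.292192*p^3 + 999.202932*p^2 + 968.578884*p + 406.869021)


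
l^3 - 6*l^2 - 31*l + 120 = (l - 8)*(l - 3)*(l + 5)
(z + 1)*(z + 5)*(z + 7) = z^3 + 13*z^2 + 47*z + 35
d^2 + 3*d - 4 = (d - 1)*(d + 4)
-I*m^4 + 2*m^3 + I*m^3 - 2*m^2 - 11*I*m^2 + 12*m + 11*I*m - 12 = (m - 3*I)*(m + I)*(m + 4*I)*(-I*m + I)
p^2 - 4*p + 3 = (p - 3)*(p - 1)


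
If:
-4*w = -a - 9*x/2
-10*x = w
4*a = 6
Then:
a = 3/2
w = 30/89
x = -3/89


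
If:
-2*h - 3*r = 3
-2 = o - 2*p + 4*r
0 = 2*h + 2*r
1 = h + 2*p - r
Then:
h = 3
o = 5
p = -5/2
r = -3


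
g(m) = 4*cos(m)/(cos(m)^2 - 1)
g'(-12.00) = 44.33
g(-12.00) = -11.72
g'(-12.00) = 44.33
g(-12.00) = -11.72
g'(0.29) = 328.16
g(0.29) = -46.88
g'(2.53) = 35.30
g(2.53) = 9.93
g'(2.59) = 47.96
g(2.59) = 12.41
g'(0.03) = 296296.31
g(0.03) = -4443.78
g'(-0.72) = -21.84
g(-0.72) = -6.92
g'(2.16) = 9.11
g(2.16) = 3.22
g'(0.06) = 37037.07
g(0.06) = -1110.44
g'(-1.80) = -4.55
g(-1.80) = 0.96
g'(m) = -4*sin(m)/(cos(m)^2 - 1) + 8*sin(m)*cos(m)^2/(cos(m)^2 - 1)^2 = 4*(cos(m)^2 + 1)/sin(m)^3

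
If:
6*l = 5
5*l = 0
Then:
No Solution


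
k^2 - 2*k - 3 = (k - 3)*(k + 1)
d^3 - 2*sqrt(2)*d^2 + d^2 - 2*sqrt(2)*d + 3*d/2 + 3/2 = (d + 1)*(d - 3*sqrt(2)/2)*(d - sqrt(2)/2)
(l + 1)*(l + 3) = l^2 + 4*l + 3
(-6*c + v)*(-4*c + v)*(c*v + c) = 24*c^3*v + 24*c^3 - 10*c^2*v^2 - 10*c^2*v + c*v^3 + c*v^2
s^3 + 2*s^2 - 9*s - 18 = (s - 3)*(s + 2)*(s + 3)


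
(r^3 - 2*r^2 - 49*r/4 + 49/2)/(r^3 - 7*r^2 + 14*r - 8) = (r^2 - 49/4)/(r^2 - 5*r + 4)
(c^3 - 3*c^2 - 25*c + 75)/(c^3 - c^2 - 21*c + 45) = (c - 5)/(c - 3)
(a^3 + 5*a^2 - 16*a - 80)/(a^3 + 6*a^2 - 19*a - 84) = (a^2 + 9*a + 20)/(a^2 + 10*a + 21)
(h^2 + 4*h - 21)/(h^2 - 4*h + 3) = (h + 7)/(h - 1)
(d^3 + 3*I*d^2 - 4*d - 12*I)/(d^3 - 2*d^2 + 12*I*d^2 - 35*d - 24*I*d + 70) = (d^2 + d*(2 + 3*I) + 6*I)/(d^2 + 12*I*d - 35)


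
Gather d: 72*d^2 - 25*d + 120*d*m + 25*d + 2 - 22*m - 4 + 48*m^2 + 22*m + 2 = 72*d^2 + 120*d*m + 48*m^2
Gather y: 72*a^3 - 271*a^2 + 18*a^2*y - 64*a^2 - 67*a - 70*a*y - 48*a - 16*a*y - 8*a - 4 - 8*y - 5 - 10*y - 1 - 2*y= 72*a^3 - 335*a^2 - 123*a + y*(18*a^2 - 86*a - 20) - 10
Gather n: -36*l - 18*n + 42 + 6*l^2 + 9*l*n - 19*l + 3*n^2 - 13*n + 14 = 6*l^2 - 55*l + 3*n^2 + n*(9*l - 31) + 56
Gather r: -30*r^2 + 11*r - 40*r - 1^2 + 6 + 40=-30*r^2 - 29*r + 45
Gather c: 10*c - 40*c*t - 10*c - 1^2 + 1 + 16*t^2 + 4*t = -40*c*t + 16*t^2 + 4*t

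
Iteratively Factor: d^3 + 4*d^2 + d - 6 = (d + 3)*(d^2 + d - 2) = (d + 2)*(d + 3)*(d - 1)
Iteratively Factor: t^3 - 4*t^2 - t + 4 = (t - 1)*(t^2 - 3*t - 4) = (t - 4)*(t - 1)*(t + 1)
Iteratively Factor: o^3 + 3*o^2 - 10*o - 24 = (o + 4)*(o^2 - o - 6) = (o - 3)*(o + 4)*(o + 2)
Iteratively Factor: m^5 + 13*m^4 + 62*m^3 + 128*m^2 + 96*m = (m)*(m^4 + 13*m^3 + 62*m^2 + 128*m + 96) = m*(m + 4)*(m^3 + 9*m^2 + 26*m + 24) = m*(m + 2)*(m + 4)*(m^2 + 7*m + 12) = m*(m + 2)*(m + 4)^2*(m + 3)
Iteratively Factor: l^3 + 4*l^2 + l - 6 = (l + 2)*(l^2 + 2*l - 3) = (l + 2)*(l + 3)*(l - 1)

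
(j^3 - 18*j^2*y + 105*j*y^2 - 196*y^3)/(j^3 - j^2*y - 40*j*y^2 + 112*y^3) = (-j^2 + 14*j*y - 49*y^2)/(-j^2 - 3*j*y + 28*y^2)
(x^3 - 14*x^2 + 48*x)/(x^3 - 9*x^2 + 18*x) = (x - 8)/(x - 3)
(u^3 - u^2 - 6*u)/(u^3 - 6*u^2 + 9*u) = (u + 2)/(u - 3)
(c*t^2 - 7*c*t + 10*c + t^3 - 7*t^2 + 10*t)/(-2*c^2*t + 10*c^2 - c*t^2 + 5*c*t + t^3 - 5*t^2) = (t - 2)/(-2*c + t)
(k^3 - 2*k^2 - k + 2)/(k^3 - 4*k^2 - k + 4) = (k - 2)/(k - 4)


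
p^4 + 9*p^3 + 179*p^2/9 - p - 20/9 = (p - 1/3)*(p + 1/3)*(p + 4)*(p + 5)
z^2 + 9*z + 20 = (z + 4)*(z + 5)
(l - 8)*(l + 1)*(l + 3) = l^3 - 4*l^2 - 29*l - 24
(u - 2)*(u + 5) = u^2 + 3*u - 10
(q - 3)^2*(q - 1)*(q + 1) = q^4 - 6*q^3 + 8*q^2 + 6*q - 9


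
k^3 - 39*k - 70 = (k - 7)*(k + 2)*(k + 5)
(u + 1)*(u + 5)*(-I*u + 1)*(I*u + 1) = u^4 + 6*u^3 + 6*u^2 + 6*u + 5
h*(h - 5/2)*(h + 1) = h^3 - 3*h^2/2 - 5*h/2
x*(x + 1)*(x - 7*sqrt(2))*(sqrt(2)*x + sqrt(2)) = sqrt(2)*x^4 - 14*x^3 + 2*sqrt(2)*x^3 - 28*x^2 + sqrt(2)*x^2 - 14*x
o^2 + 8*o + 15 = (o + 3)*(o + 5)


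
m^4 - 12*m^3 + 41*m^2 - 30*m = m*(m - 6)*(m - 5)*(m - 1)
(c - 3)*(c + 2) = c^2 - c - 6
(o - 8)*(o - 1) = o^2 - 9*o + 8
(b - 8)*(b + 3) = b^2 - 5*b - 24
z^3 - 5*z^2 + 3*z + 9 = (z - 3)^2*(z + 1)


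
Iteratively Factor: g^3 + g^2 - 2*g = (g + 2)*(g^2 - g) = (g - 1)*(g + 2)*(g)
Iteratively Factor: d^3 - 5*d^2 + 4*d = (d - 4)*(d^2 - d) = (d - 4)*(d - 1)*(d)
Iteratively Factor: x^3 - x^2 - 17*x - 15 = (x + 1)*(x^2 - 2*x - 15) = (x + 1)*(x + 3)*(x - 5)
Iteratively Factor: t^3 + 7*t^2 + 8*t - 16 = (t + 4)*(t^2 + 3*t - 4) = (t + 4)^2*(t - 1)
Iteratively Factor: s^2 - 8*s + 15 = (s - 3)*(s - 5)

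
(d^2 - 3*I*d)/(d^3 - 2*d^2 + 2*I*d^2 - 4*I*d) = (d - 3*I)/(d^2 + 2*d*(-1 + I) - 4*I)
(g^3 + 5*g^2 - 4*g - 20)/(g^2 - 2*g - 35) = (g^2 - 4)/(g - 7)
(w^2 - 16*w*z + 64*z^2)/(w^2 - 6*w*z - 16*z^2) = (w - 8*z)/(w + 2*z)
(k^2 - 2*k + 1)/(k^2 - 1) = (k - 1)/(k + 1)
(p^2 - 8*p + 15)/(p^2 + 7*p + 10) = (p^2 - 8*p + 15)/(p^2 + 7*p + 10)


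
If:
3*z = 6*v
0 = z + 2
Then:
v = -1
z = -2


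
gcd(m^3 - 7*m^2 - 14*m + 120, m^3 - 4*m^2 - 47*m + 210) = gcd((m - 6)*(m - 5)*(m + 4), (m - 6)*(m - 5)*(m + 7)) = m^2 - 11*m + 30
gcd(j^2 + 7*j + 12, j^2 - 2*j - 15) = j + 3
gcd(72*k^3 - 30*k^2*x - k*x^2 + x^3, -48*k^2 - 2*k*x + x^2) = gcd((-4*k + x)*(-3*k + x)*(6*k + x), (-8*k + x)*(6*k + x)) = 6*k + x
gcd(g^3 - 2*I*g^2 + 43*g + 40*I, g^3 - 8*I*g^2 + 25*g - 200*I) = g^2 - 3*I*g + 40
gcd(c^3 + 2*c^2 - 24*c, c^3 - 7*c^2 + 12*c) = c^2 - 4*c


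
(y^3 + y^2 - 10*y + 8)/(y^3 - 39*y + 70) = (y^2 + 3*y - 4)/(y^2 + 2*y - 35)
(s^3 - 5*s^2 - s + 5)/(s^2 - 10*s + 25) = (s^2 - 1)/(s - 5)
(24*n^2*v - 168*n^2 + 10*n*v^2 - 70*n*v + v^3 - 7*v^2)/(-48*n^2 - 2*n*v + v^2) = (4*n*v - 28*n + v^2 - 7*v)/(-8*n + v)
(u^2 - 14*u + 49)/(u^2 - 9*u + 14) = (u - 7)/(u - 2)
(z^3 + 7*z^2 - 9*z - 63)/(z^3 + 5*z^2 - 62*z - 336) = (z^2 - 9)/(z^2 - 2*z - 48)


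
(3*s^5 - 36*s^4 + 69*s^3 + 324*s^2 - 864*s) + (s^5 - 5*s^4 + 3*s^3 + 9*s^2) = 4*s^5 - 41*s^4 + 72*s^3 + 333*s^2 - 864*s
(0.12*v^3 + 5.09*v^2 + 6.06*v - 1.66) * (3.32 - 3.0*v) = -0.36*v^4 - 14.8716*v^3 - 1.2812*v^2 + 25.0992*v - 5.5112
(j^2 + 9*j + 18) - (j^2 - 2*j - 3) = 11*j + 21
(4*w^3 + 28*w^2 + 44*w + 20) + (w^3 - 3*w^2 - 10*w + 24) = 5*w^3 + 25*w^2 + 34*w + 44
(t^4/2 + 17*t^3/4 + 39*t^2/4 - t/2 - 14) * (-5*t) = -5*t^5/2 - 85*t^4/4 - 195*t^3/4 + 5*t^2/2 + 70*t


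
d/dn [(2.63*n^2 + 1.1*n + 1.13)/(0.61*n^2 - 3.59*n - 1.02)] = (-10.1127*n^2 - 6.7438*n + 2.9347)/(0.3721*n^4 - 4.3798*n^3 + 11.6437*n^2 + 7.3236*n + 1.0404)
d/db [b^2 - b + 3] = 2*b - 1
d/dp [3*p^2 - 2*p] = 6*p - 2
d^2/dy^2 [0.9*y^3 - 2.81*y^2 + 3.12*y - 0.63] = 5.4*y - 5.62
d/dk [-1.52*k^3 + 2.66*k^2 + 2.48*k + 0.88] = -4.56*k^2 + 5.32*k + 2.48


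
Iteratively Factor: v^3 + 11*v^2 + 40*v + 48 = (v + 4)*(v^2 + 7*v + 12) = (v + 4)^2*(v + 3)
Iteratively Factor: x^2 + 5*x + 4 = (x + 1)*(x + 4)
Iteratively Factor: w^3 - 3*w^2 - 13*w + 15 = (w - 5)*(w^2 + 2*w - 3) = (w - 5)*(w - 1)*(w + 3)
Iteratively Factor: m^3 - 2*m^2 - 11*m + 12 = (m - 1)*(m^2 - m - 12) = (m - 1)*(m + 3)*(m - 4)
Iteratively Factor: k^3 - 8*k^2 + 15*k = (k - 5)*(k^2 - 3*k) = (k - 5)*(k - 3)*(k)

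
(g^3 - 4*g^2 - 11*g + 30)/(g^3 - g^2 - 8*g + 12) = (g - 5)/(g - 2)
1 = 1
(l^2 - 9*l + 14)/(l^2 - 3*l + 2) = (l - 7)/(l - 1)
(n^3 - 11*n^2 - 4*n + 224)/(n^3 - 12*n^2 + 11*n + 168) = (n + 4)/(n + 3)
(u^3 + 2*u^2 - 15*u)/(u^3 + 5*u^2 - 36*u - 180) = u*(u - 3)/(u^2 - 36)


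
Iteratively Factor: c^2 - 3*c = (c)*(c - 3)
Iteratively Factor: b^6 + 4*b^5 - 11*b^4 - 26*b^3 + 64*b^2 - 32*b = (b + 4)*(b^5 - 11*b^3 + 18*b^2 - 8*b) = (b - 2)*(b + 4)*(b^4 + 2*b^3 - 7*b^2 + 4*b) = b*(b - 2)*(b + 4)*(b^3 + 2*b^2 - 7*b + 4) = b*(b - 2)*(b + 4)^2*(b^2 - 2*b + 1) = b*(b - 2)*(b - 1)*(b + 4)^2*(b - 1)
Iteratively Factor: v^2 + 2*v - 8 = (v - 2)*(v + 4)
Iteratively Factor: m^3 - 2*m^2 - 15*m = (m - 5)*(m^2 + 3*m) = m*(m - 5)*(m + 3)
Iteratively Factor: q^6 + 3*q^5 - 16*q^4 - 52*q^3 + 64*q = (q)*(q^5 + 3*q^4 - 16*q^3 - 52*q^2 + 64) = q*(q - 1)*(q^4 + 4*q^3 - 12*q^2 - 64*q - 64) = q*(q - 4)*(q - 1)*(q^3 + 8*q^2 + 20*q + 16) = q*(q - 4)*(q - 1)*(q + 4)*(q^2 + 4*q + 4) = q*(q - 4)*(q - 1)*(q + 2)*(q + 4)*(q + 2)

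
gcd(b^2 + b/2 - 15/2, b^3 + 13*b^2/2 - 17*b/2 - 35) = b - 5/2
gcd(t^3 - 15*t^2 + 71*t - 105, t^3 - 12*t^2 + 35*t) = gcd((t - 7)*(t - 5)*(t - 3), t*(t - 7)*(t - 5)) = t^2 - 12*t + 35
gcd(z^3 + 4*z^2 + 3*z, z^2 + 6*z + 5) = z + 1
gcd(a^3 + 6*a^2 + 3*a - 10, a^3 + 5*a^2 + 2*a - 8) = a^2 + a - 2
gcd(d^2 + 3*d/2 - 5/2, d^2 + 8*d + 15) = 1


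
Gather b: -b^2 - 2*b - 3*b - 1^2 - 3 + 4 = -b^2 - 5*b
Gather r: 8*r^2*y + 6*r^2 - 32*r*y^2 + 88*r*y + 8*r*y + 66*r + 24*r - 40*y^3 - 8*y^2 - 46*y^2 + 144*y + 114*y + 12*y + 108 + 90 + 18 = r^2*(8*y + 6) + r*(-32*y^2 + 96*y + 90) - 40*y^3 - 54*y^2 + 270*y + 216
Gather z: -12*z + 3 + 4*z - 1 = 2 - 8*z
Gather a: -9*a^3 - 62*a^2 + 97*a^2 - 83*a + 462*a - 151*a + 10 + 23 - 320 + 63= -9*a^3 + 35*a^2 + 228*a - 224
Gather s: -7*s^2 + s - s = -7*s^2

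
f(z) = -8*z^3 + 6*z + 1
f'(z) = 6 - 24*z^2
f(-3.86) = 437.94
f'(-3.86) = -351.59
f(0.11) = 1.65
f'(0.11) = 5.71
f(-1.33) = 11.84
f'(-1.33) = -36.45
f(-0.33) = -0.69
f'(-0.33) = 3.39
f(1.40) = -12.55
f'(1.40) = -41.04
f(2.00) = -51.00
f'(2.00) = -90.00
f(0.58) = 2.92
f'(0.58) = -2.07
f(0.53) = 2.99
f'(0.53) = -0.74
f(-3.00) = 199.00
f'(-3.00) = -210.00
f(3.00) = -197.00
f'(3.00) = -210.00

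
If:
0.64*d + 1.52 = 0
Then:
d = -2.38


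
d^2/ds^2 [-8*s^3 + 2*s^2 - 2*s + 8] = 4 - 48*s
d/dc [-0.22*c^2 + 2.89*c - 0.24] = 2.89 - 0.44*c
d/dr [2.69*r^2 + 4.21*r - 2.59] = 5.38*r + 4.21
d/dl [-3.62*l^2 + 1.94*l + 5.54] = 1.94 - 7.24*l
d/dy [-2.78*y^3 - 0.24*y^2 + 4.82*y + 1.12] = -8.34*y^2 - 0.48*y + 4.82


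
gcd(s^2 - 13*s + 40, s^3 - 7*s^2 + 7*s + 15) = s - 5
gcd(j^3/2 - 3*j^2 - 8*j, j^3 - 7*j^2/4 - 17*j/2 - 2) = j + 2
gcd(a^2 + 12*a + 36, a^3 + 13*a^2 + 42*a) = a + 6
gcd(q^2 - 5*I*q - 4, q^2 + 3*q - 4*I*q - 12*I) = q - 4*I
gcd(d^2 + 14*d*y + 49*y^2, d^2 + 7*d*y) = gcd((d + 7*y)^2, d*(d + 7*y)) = d + 7*y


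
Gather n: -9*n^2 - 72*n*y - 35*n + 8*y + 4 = -9*n^2 + n*(-72*y - 35) + 8*y + 4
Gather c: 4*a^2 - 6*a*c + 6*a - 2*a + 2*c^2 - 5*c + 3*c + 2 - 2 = 4*a^2 + 4*a + 2*c^2 + c*(-6*a - 2)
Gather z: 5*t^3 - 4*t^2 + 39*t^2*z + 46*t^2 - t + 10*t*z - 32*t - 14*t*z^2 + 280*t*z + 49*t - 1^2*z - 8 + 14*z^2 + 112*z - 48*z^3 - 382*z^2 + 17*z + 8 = 5*t^3 + 42*t^2 + 16*t - 48*z^3 + z^2*(-14*t - 368) + z*(39*t^2 + 290*t + 128)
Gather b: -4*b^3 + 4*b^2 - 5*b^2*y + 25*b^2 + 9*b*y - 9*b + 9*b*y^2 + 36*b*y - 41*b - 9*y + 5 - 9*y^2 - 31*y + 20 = -4*b^3 + b^2*(29 - 5*y) + b*(9*y^2 + 45*y - 50) - 9*y^2 - 40*y + 25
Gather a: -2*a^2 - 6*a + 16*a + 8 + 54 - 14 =-2*a^2 + 10*a + 48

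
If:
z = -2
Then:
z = -2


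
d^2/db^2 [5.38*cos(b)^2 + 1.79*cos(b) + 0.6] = -1.79*cos(b) - 10.76*cos(2*b)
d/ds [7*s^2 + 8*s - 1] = 14*s + 8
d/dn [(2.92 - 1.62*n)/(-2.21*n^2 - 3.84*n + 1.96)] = (-3.5802*n^2 + 12.9064*n + 8.0376)/(4.8841*n^4 + 16.9728*n^3 + 6.0824*n^2 - 15.0528*n + 3.8416)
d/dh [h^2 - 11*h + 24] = 2*h - 11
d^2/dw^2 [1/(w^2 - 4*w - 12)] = 2*(w^2 - 4*w - 4*(w - 2)^2 - 12)/(-w^2 + 4*w + 12)^3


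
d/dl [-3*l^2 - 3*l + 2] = -6*l - 3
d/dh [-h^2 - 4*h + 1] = -2*h - 4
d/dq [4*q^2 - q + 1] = 8*q - 1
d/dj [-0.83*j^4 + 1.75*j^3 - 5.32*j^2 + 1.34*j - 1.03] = -3.32*j^3 + 5.25*j^2 - 10.64*j + 1.34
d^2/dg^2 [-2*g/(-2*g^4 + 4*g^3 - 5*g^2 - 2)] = 4*g*(4*g^2*(4*g^2 - 6*g + 5)^2 + (-20*g^2 + 24*g - 15)*(2*g^4 - 4*g^3 + 5*g^2 + 2))/(2*g^4 - 4*g^3 + 5*g^2 + 2)^3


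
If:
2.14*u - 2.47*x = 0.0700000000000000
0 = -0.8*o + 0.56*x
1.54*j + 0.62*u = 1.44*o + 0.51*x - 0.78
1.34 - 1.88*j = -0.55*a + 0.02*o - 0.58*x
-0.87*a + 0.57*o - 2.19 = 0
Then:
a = 0.13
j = 2.49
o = 4.05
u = 6.71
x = 5.78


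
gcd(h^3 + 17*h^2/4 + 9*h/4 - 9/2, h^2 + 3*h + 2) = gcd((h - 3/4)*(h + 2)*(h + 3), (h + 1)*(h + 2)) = h + 2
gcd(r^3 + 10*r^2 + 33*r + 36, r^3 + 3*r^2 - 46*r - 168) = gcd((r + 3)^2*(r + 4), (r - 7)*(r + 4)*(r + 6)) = r + 4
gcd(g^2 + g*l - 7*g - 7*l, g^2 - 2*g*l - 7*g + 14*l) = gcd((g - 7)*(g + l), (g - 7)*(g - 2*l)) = g - 7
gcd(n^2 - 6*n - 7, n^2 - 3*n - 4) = n + 1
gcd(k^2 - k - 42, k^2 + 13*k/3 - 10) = k + 6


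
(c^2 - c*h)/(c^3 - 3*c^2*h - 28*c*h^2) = (-c + h)/(-c^2 + 3*c*h + 28*h^2)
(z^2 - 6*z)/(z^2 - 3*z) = (z - 6)/(z - 3)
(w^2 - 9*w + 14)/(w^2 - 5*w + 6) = (w - 7)/(w - 3)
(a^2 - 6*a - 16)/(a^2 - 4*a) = (a^2 - 6*a - 16)/(a*(a - 4))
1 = 1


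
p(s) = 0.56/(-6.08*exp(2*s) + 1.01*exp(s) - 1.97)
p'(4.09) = 0.00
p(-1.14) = -0.25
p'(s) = 0.56*(12.16*exp(2*s) - 1.01*exp(s))/(-6.08*exp(2*s) + 1.01*exp(s) - 1.97)^2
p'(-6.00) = 0.00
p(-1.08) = -0.24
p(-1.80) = -0.28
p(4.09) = -0.00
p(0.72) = -0.02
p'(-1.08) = 0.11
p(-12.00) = -0.28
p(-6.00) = -0.28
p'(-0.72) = 0.16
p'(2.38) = 0.00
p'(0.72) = 0.04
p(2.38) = -0.00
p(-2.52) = -0.29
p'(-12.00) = 0.00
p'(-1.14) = 0.10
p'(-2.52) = -0.00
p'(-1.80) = 0.02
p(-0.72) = -0.19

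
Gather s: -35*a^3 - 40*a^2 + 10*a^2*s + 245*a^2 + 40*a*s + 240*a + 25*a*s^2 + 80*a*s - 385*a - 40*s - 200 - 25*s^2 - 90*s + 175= -35*a^3 + 205*a^2 - 145*a + s^2*(25*a - 25) + s*(10*a^2 + 120*a - 130) - 25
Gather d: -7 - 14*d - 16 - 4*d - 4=-18*d - 27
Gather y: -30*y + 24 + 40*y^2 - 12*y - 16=40*y^2 - 42*y + 8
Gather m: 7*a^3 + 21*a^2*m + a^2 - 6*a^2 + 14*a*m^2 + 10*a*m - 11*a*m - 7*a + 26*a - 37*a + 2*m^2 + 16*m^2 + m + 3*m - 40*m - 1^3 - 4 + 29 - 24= 7*a^3 - 5*a^2 - 18*a + m^2*(14*a + 18) + m*(21*a^2 - a - 36)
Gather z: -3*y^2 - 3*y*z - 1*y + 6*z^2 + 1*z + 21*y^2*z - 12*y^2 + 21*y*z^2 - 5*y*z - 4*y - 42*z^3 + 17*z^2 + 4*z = -15*y^2 - 5*y - 42*z^3 + z^2*(21*y + 23) + z*(21*y^2 - 8*y + 5)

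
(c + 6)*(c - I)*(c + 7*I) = c^3 + 6*c^2 + 6*I*c^2 + 7*c + 36*I*c + 42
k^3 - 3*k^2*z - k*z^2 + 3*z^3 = (k - 3*z)*(k - z)*(k + z)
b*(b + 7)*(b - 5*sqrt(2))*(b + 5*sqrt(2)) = b^4 + 7*b^3 - 50*b^2 - 350*b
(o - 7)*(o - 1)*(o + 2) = o^3 - 6*o^2 - 9*o + 14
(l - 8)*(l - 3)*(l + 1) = l^3 - 10*l^2 + 13*l + 24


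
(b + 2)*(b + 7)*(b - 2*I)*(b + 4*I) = b^4 + 9*b^3 + 2*I*b^3 + 22*b^2 + 18*I*b^2 + 72*b + 28*I*b + 112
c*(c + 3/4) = c^2 + 3*c/4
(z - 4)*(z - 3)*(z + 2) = z^3 - 5*z^2 - 2*z + 24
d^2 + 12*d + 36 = (d + 6)^2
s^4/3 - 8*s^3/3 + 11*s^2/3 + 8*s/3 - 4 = (s/3 + 1/3)*(s - 6)*(s - 2)*(s - 1)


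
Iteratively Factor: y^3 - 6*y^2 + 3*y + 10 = (y - 2)*(y^2 - 4*y - 5) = (y - 5)*(y - 2)*(y + 1)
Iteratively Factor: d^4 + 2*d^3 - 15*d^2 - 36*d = (d - 4)*(d^3 + 6*d^2 + 9*d) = d*(d - 4)*(d^2 + 6*d + 9) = d*(d - 4)*(d + 3)*(d + 3)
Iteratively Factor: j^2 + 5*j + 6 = (j + 2)*(j + 3)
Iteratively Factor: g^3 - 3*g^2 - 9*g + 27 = (g - 3)*(g^2 - 9) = (g - 3)^2*(g + 3)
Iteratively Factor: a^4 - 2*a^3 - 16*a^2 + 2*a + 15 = (a + 3)*(a^3 - 5*a^2 - a + 5) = (a - 5)*(a + 3)*(a^2 - 1) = (a - 5)*(a - 1)*(a + 3)*(a + 1)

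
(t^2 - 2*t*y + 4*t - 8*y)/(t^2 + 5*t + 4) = (t - 2*y)/(t + 1)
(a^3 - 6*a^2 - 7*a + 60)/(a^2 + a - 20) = (a^2 - 2*a - 15)/(a + 5)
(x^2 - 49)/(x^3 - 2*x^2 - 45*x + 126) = (x - 7)/(x^2 - 9*x + 18)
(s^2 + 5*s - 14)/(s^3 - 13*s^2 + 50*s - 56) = (s + 7)/(s^2 - 11*s + 28)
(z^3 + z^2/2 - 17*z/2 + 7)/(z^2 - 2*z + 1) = (z^2 + 3*z/2 - 7)/(z - 1)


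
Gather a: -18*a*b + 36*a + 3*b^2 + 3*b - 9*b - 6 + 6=a*(36 - 18*b) + 3*b^2 - 6*b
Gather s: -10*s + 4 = 4 - 10*s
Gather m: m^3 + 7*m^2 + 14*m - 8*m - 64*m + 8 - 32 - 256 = m^3 + 7*m^2 - 58*m - 280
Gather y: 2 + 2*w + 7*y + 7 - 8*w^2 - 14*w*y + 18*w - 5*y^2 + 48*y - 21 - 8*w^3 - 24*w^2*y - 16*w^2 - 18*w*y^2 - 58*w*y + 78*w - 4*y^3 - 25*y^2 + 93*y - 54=-8*w^3 - 24*w^2 + 98*w - 4*y^3 + y^2*(-18*w - 30) + y*(-24*w^2 - 72*w + 148) - 66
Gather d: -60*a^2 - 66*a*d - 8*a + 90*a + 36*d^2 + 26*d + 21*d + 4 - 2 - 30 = -60*a^2 + 82*a + 36*d^2 + d*(47 - 66*a) - 28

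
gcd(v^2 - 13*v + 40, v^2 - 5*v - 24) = v - 8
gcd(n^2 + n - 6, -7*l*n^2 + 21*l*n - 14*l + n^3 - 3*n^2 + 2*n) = n - 2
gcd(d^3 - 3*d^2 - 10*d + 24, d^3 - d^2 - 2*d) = d - 2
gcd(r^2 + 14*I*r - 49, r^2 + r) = 1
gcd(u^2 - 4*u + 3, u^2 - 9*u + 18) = u - 3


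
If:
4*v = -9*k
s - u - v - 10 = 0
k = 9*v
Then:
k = 0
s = u + 10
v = 0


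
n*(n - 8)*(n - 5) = n^3 - 13*n^2 + 40*n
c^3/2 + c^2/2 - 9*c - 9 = (c/2 + 1/2)*(c - 3*sqrt(2))*(c + 3*sqrt(2))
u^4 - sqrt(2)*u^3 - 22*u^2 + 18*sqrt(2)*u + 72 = (u - 3*sqrt(2))*(u - 2*sqrt(2))*(u + sqrt(2))*(u + 3*sqrt(2))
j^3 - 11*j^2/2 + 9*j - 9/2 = (j - 3)*(j - 3/2)*(j - 1)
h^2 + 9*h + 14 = (h + 2)*(h + 7)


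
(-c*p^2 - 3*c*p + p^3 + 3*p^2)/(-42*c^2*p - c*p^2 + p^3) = (c*p + 3*c - p^2 - 3*p)/(42*c^2 + c*p - p^2)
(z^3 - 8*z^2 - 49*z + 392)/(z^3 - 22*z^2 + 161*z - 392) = (z + 7)/(z - 7)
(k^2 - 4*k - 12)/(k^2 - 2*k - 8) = (k - 6)/(k - 4)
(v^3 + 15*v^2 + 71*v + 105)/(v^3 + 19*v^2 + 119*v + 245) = (v + 3)/(v + 7)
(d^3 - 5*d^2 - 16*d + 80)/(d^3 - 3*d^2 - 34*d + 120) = (d + 4)/(d + 6)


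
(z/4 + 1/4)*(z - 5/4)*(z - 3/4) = z^3/4 - z^2/4 - 17*z/64 + 15/64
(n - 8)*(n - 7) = n^2 - 15*n + 56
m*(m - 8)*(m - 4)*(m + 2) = m^4 - 10*m^3 + 8*m^2 + 64*m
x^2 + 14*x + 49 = (x + 7)^2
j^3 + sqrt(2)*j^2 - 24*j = j*(j - 3*sqrt(2))*(j + 4*sqrt(2))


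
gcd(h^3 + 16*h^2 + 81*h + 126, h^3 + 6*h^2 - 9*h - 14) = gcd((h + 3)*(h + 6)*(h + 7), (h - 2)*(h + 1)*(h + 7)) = h + 7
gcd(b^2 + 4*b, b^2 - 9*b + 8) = 1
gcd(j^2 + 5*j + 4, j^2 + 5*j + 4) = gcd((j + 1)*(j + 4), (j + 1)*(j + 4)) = j^2 + 5*j + 4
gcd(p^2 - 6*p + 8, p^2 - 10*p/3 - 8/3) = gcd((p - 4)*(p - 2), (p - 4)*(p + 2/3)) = p - 4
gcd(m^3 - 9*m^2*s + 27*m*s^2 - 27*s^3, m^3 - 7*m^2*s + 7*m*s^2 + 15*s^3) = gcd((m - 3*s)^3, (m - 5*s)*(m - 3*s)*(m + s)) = -m + 3*s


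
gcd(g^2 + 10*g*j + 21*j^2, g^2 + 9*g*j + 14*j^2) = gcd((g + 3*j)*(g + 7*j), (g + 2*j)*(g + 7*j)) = g + 7*j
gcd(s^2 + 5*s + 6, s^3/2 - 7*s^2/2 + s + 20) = s + 2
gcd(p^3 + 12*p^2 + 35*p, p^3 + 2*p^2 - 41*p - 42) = p + 7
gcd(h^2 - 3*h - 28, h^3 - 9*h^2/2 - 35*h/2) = h - 7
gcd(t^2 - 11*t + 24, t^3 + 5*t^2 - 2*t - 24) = 1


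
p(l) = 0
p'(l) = 0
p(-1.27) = 0.00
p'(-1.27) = 0.00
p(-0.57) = 0.00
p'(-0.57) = 0.00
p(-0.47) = 0.00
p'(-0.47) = 0.00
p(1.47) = 0.00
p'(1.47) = 0.00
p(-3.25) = 0.00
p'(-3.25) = 0.00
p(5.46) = 0.00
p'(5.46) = 0.00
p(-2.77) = 0.00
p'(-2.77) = 0.00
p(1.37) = 0.00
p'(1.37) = 0.00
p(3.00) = 0.00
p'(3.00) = 0.00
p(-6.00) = 0.00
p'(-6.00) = 0.00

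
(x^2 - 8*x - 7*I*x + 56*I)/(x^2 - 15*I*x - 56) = (x - 8)/(x - 8*I)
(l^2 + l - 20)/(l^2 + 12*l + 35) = (l - 4)/(l + 7)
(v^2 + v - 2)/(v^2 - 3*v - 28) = (-v^2 - v + 2)/(-v^2 + 3*v + 28)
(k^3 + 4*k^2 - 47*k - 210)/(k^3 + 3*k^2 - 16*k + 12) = (k^2 - 2*k - 35)/(k^2 - 3*k + 2)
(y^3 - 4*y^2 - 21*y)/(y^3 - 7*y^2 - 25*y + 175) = y*(y + 3)/(y^2 - 25)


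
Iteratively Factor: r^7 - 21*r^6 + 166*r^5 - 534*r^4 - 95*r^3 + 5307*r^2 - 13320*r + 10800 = (r - 4)*(r^6 - 17*r^5 + 98*r^4 - 142*r^3 - 663*r^2 + 2655*r - 2700) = (r - 5)*(r - 4)*(r^5 - 12*r^4 + 38*r^3 + 48*r^2 - 423*r + 540) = (r - 5)*(r - 4)^2*(r^4 - 8*r^3 + 6*r^2 + 72*r - 135) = (r - 5)*(r - 4)^2*(r - 3)*(r^3 - 5*r^2 - 9*r + 45) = (r - 5)^2*(r - 4)^2*(r - 3)*(r^2 - 9) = (r - 5)^2*(r - 4)^2*(r - 3)*(r + 3)*(r - 3)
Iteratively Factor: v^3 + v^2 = (v)*(v^2 + v) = v*(v + 1)*(v)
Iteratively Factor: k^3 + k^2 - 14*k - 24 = (k - 4)*(k^2 + 5*k + 6) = (k - 4)*(k + 2)*(k + 3)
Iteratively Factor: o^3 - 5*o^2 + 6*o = (o - 3)*(o^2 - 2*o) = (o - 3)*(o - 2)*(o)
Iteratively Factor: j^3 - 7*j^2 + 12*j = (j)*(j^2 - 7*j + 12) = j*(j - 3)*(j - 4)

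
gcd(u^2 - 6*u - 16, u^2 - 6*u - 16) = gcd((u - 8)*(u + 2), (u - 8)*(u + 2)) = u^2 - 6*u - 16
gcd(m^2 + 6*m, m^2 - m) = m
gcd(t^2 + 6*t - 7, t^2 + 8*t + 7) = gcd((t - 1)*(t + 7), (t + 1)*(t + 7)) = t + 7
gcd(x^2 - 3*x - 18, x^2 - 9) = x + 3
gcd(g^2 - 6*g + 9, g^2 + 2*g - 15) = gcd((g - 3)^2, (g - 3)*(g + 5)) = g - 3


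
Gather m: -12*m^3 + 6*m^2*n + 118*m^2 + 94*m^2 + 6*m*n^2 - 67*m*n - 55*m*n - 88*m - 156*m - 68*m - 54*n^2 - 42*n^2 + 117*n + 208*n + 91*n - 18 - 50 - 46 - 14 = -12*m^3 + m^2*(6*n + 212) + m*(6*n^2 - 122*n - 312) - 96*n^2 + 416*n - 128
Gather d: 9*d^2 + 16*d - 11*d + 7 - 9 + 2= 9*d^2 + 5*d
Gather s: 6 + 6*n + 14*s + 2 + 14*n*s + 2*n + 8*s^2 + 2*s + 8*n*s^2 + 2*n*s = 8*n + s^2*(8*n + 8) + s*(16*n + 16) + 8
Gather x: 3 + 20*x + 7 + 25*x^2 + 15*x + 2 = 25*x^2 + 35*x + 12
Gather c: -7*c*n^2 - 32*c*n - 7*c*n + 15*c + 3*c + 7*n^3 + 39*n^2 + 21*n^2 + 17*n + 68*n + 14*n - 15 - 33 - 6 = c*(-7*n^2 - 39*n + 18) + 7*n^3 + 60*n^2 + 99*n - 54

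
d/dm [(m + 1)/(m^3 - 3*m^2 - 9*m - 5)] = 2*(2 - m)/(m^4 - 8*m^3 + 6*m^2 + 40*m + 25)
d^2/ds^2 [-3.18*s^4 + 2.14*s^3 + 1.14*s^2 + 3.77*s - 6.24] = -38.16*s^2 + 12.84*s + 2.28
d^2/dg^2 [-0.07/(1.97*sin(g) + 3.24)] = (0.271663*sin(g)^2 - 0.446796*sin(g) - 0.543326)/(1.97*sin(g) + 3.24)^3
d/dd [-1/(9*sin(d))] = cos(d)/(9*sin(d)^2)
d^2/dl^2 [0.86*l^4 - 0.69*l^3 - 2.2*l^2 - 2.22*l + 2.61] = 10.32*l^2 - 4.14*l - 4.4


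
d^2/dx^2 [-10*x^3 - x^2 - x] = -60*x - 2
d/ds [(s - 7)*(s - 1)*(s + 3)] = 3*s^2 - 10*s - 17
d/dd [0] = 0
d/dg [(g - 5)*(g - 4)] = 2*g - 9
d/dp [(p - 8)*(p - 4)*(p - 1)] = 3*p^2 - 26*p + 44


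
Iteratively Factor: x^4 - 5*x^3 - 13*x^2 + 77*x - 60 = (x - 3)*(x^3 - 2*x^2 - 19*x + 20) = (x - 3)*(x - 1)*(x^2 - x - 20) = (x - 3)*(x - 1)*(x + 4)*(x - 5)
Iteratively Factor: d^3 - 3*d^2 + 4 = (d - 2)*(d^2 - d - 2) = (d - 2)^2*(d + 1)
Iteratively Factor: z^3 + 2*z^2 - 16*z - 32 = (z - 4)*(z^2 + 6*z + 8) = (z - 4)*(z + 2)*(z + 4)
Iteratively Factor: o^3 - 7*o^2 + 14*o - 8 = (o - 4)*(o^2 - 3*o + 2) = (o - 4)*(o - 2)*(o - 1)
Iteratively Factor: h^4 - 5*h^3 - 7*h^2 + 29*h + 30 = (h + 1)*(h^3 - 6*h^2 - h + 30) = (h - 3)*(h + 1)*(h^2 - 3*h - 10) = (h - 3)*(h + 1)*(h + 2)*(h - 5)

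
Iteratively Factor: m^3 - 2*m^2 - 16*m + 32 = (m - 4)*(m^2 + 2*m - 8) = (m - 4)*(m - 2)*(m + 4)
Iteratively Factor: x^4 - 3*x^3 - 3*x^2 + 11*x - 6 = (x - 1)*(x^3 - 2*x^2 - 5*x + 6) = (x - 3)*(x - 1)*(x^2 + x - 2) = (x - 3)*(x - 1)^2*(x + 2)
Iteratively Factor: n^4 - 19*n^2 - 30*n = (n + 2)*(n^3 - 2*n^2 - 15*n) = (n + 2)*(n + 3)*(n^2 - 5*n) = (n - 5)*(n + 2)*(n + 3)*(n)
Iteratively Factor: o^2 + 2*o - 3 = (o - 1)*(o + 3)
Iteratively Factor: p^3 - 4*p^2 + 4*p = (p - 2)*(p^2 - 2*p) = p*(p - 2)*(p - 2)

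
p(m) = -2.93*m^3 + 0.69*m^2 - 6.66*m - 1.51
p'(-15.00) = -2005.11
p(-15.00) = 10142.39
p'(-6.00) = -331.38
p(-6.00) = 696.17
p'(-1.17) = -20.31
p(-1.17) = 11.92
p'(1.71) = -30.00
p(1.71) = -25.53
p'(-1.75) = -35.99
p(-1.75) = 27.96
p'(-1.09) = -18.61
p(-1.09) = 10.36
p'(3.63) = -117.48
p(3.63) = -156.74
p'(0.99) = -13.91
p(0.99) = -10.27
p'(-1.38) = -25.30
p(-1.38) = 16.70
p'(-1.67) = -33.48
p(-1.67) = 25.18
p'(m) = -8.79*m^2 + 1.38*m - 6.66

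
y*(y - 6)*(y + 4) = y^3 - 2*y^2 - 24*y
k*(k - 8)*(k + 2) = k^3 - 6*k^2 - 16*k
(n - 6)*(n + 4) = n^2 - 2*n - 24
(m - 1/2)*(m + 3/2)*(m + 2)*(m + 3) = m^4 + 6*m^3 + 41*m^2/4 + 9*m/4 - 9/2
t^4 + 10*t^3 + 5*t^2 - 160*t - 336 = (t - 4)*(t + 3)*(t + 4)*(t + 7)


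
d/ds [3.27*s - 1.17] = 3.27000000000000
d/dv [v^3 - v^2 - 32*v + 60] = 3*v^2 - 2*v - 32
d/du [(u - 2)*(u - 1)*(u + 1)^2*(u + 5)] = 5*u^4 + 16*u^3 - 24*u^2 - 28*u + 7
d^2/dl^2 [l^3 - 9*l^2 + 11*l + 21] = 6*l - 18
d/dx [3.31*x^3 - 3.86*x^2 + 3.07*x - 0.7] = 9.93*x^2 - 7.72*x + 3.07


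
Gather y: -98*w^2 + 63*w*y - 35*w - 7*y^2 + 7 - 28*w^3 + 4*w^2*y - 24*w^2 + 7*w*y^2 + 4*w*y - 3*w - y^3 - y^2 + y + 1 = -28*w^3 - 122*w^2 - 38*w - y^3 + y^2*(7*w - 8) + y*(4*w^2 + 67*w + 1) + 8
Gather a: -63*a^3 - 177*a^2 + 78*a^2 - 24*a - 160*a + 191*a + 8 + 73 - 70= -63*a^3 - 99*a^2 + 7*a + 11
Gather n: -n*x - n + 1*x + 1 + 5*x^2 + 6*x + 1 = n*(-x - 1) + 5*x^2 + 7*x + 2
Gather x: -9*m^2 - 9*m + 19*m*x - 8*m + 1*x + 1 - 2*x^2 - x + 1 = -9*m^2 + 19*m*x - 17*m - 2*x^2 + 2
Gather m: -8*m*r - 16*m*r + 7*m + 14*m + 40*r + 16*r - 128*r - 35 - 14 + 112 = m*(21 - 24*r) - 72*r + 63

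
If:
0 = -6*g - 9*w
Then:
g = -3*w/2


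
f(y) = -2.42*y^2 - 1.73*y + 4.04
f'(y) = -4.84*y - 1.73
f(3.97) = -40.97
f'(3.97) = -20.94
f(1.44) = -3.47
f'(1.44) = -8.70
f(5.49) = -78.40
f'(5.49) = -28.30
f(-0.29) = 4.34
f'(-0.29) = -0.33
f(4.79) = -59.77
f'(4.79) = -24.91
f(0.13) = 3.77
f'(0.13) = -2.36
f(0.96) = 0.15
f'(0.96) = -6.38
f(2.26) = -12.23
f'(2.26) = -12.67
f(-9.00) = -176.41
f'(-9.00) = 41.83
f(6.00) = -93.46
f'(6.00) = -30.77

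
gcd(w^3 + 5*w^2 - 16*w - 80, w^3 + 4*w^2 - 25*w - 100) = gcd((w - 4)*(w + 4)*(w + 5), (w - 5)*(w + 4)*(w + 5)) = w^2 + 9*w + 20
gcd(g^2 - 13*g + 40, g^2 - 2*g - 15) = g - 5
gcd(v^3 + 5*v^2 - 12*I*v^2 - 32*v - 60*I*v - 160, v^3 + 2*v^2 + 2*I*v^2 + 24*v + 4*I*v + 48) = v - 4*I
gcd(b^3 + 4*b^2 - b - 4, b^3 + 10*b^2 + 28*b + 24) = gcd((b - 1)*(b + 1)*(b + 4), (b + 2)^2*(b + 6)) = 1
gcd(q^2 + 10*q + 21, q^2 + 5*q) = 1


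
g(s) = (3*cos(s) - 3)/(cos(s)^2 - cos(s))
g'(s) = (2*sin(s)*cos(s) - sin(s))*(3*cos(s) - 3)/(cos(s)^2 - cos(s))^2 - 3*sin(s)/(cos(s)^2 - cos(s))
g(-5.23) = 6.06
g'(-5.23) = 10.65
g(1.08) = 6.36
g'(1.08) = 11.91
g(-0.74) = 4.06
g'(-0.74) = -3.71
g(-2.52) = -3.69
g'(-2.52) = -2.64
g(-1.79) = -13.80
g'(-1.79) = -61.93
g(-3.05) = -3.01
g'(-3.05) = -0.28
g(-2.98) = -3.04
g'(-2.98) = -0.50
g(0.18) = 3.05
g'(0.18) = 0.55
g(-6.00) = 3.12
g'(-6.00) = 0.91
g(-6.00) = 3.12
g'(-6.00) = 0.91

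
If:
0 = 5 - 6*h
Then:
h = 5/6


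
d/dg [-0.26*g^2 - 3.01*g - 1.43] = -0.52*g - 3.01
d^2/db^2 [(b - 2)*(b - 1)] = 2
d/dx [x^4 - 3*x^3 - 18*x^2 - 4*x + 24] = 4*x^3 - 9*x^2 - 36*x - 4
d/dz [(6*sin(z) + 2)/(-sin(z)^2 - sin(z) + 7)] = 2*(3*sin(z)^2 + 2*sin(z) + 22)*cos(z)/(sin(z)^2 + sin(z) - 7)^2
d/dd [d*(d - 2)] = 2*d - 2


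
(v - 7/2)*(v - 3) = v^2 - 13*v/2 + 21/2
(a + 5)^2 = a^2 + 10*a + 25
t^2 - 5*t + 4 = (t - 4)*(t - 1)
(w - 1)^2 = w^2 - 2*w + 1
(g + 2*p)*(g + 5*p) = g^2 + 7*g*p + 10*p^2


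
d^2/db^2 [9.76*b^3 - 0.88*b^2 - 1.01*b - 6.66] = 58.56*b - 1.76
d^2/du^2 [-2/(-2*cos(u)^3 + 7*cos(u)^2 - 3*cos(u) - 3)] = 16*(2*(6*cos(u)^2 - 14*cos(u) + 3)^2*sin(u)^2 + (9*cos(u) - 7*cos(2*u) + cos(3*u) - 1)*(18*cos(u)^3 - 28*cos(u)^2 - 9*cos(u) + 14)/2)/(9*cos(u) - 7*cos(2*u) + cos(3*u) - 1)^3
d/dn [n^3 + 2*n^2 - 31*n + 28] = 3*n^2 + 4*n - 31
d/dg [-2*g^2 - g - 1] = -4*g - 1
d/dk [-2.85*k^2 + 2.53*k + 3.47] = 2.53 - 5.7*k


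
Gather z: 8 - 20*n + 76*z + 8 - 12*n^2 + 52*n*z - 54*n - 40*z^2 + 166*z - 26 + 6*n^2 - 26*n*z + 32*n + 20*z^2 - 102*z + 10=-6*n^2 - 42*n - 20*z^2 + z*(26*n + 140)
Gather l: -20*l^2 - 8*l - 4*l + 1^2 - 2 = -20*l^2 - 12*l - 1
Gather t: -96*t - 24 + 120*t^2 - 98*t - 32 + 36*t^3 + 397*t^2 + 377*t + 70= 36*t^3 + 517*t^2 + 183*t + 14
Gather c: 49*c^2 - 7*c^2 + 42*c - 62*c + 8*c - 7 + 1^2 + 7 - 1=42*c^2 - 12*c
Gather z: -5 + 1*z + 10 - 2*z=5 - z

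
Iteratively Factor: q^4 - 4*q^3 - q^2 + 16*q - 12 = (q - 1)*(q^3 - 3*q^2 - 4*q + 12) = (q - 2)*(q - 1)*(q^2 - q - 6) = (q - 2)*(q - 1)*(q + 2)*(q - 3)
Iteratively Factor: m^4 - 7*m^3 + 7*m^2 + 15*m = (m - 3)*(m^3 - 4*m^2 - 5*m) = m*(m - 3)*(m^2 - 4*m - 5) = m*(m - 3)*(m + 1)*(m - 5)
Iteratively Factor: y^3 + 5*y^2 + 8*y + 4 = (y + 1)*(y^2 + 4*y + 4) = (y + 1)*(y + 2)*(y + 2)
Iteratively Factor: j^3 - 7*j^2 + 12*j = (j - 3)*(j^2 - 4*j) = (j - 4)*(j - 3)*(j)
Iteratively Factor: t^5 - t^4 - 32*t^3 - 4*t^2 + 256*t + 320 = (t + 2)*(t^4 - 3*t^3 - 26*t^2 + 48*t + 160) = (t + 2)^2*(t^3 - 5*t^2 - 16*t + 80) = (t - 5)*(t + 2)^2*(t^2 - 16) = (t - 5)*(t - 4)*(t + 2)^2*(t + 4)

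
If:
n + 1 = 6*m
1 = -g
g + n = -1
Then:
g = -1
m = 1/6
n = 0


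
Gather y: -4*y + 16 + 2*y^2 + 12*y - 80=2*y^2 + 8*y - 64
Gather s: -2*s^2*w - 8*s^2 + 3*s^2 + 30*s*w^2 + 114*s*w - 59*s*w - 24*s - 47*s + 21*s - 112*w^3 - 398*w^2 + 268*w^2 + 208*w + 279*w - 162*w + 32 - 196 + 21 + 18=s^2*(-2*w - 5) + s*(30*w^2 + 55*w - 50) - 112*w^3 - 130*w^2 + 325*w - 125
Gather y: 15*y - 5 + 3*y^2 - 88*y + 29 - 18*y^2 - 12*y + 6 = -15*y^2 - 85*y + 30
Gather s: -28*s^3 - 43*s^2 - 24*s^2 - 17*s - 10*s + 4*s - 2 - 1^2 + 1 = -28*s^3 - 67*s^2 - 23*s - 2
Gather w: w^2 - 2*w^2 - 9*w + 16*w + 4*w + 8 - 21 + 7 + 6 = -w^2 + 11*w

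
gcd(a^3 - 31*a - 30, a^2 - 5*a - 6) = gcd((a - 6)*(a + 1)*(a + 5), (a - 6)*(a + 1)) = a^2 - 5*a - 6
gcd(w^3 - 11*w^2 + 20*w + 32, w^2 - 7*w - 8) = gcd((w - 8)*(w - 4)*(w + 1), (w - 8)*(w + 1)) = w^2 - 7*w - 8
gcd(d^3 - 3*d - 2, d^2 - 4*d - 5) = d + 1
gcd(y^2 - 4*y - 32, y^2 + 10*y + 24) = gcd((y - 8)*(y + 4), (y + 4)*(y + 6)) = y + 4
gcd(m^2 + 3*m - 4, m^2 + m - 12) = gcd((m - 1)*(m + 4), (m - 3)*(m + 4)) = m + 4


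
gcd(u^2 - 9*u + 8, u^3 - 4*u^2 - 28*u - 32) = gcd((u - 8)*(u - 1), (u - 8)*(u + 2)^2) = u - 8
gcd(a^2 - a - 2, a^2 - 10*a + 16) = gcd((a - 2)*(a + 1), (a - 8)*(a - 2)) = a - 2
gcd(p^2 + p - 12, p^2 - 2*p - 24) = p + 4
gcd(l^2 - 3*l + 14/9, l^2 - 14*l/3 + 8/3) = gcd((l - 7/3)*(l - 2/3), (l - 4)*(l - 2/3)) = l - 2/3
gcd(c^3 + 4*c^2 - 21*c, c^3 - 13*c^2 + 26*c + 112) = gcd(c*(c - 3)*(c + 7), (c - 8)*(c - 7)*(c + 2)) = 1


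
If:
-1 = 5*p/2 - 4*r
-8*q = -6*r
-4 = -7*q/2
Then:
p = 214/105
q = 8/7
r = 32/21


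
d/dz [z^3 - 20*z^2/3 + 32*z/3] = 3*z^2 - 40*z/3 + 32/3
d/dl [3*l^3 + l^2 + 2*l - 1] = 9*l^2 + 2*l + 2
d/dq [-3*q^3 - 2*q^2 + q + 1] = -9*q^2 - 4*q + 1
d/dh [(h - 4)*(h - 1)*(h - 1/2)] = 3*h^2 - 11*h + 13/2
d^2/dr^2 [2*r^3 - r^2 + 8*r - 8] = 12*r - 2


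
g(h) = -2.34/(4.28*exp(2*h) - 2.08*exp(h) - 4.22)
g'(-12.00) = 0.00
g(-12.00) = 0.55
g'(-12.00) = 0.00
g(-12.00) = 0.55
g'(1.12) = 0.20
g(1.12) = -0.08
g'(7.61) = 0.00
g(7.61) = -0.00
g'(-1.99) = -0.01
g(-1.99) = 0.53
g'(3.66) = 0.00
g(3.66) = -0.00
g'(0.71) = 0.85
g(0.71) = -0.25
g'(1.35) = 0.11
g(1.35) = -0.05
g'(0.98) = 0.30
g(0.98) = -0.11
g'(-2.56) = -0.01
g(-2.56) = 0.54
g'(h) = -2.34*(-8.56*exp(2*h) + 2.08*exp(h))/(4.28*exp(2*h) - 2.08*exp(h) - 4.22)^2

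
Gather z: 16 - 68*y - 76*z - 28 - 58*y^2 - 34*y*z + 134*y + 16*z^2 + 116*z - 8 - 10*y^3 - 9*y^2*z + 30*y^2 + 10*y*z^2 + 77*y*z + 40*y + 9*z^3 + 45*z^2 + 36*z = -10*y^3 - 28*y^2 + 106*y + 9*z^3 + z^2*(10*y + 61) + z*(-9*y^2 + 43*y + 76) - 20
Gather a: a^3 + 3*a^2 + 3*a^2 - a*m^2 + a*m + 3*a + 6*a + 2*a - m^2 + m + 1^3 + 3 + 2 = a^3 + 6*a^2 + a*(-m^2 + m + 11) - m^2 + m + 6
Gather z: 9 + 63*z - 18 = 63*z - 9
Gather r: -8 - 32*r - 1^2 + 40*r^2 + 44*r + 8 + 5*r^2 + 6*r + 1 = 45*r^2 + 18*r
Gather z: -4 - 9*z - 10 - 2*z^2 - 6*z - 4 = -2*z^2 - 15*z - 18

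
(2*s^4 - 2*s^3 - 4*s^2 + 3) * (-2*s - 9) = -4*s^5 - 14*s^4 + 26*s^3 + 36*s^2 - 6*s - 27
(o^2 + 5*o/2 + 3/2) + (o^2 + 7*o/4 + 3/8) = 2*o^2 + 17*o/4 + 15/8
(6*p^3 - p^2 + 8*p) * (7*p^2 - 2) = 42*p^5 - 7*p^4 + 44*p^3 + 2*p^2 - 16*p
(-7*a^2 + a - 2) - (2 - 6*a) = -7*a^2 + 7*a - 4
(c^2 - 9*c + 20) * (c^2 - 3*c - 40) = c^4 - 12*c^3 + 7*c^2 + 300*c - 800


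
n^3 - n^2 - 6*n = n*(n - 3)*(n + 2)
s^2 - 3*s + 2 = (s - 2)*(s - 1)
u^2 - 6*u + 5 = (u - 5)*(u - 1)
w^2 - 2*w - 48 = (w - 8)*(w + 6)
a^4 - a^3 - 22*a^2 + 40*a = a*(a - 4)*(a - 2)*(a + 5)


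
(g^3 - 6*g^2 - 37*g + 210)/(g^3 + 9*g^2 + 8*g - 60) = (g^2 - 12*g + 35)/(g^2 + 3*g - 10)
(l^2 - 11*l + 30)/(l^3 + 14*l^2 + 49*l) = (l^2 - 11*l + 30)/(l*(l^2 + 14*l + 49))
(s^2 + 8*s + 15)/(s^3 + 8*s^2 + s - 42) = (s + 5)/(s^2 + 5*s - 14)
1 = 1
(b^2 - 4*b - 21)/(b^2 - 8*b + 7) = (b + 3)/(b - 1)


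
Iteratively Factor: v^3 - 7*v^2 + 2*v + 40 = (v - 5)*(v^2 - 2*v - 8) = (v - 5)*(v + 2)*(v - 4)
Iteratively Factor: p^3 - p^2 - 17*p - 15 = (p - 5)*(p^2 + 4*p + 3) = (p - 5)*(p + 1)*(p + 3)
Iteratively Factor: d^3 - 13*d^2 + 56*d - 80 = (d - 4)*(d^2 - 9*d + 20) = (d - 4)^2*(d - 5)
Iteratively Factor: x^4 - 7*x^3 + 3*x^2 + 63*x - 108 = (x - 3)*(x^3 - 4*x^2 - 9*x + 36) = (x - 3)*(x + 3)*(x^2 - 7*x + 12) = (x - 3)^2*(x + 3)*(x - 4)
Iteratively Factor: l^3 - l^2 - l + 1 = (l - 1)*(l^2 - 1) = (l - 1)*(l + 1)*(l - 1)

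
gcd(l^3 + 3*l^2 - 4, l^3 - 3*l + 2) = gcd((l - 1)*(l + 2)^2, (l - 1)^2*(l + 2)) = l^2 + l - 2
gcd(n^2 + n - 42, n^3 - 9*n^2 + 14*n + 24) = n - 6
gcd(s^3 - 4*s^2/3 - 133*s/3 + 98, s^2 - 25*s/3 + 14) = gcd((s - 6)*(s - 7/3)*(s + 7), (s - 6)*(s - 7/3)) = s^2 - 25*s/3 + 14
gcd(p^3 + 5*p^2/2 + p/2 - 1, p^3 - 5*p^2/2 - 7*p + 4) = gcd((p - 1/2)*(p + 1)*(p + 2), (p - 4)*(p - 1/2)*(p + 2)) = p^2 + 3*p/2 - 1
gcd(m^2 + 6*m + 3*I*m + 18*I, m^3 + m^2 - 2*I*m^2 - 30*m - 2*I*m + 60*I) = m + 6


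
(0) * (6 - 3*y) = 0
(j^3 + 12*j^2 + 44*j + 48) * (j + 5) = j^4 + 17*j^3 + 104*j^2 + 268*j + 240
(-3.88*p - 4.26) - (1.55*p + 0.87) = -5.43*p - 5.13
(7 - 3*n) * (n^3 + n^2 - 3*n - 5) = -3*n^4 + 4*n^3 + 16*n^2 - 6*n - 35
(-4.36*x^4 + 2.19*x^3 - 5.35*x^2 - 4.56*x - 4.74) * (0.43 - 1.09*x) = 4.7524*x^5 - 4.2619*x^4 + 6.7732*x^3 + 2.6699*x^2 + 3.2058*x - 2.0382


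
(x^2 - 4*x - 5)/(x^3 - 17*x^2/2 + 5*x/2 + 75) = 2*(x + 1)/(2*x^2 - 7*x - 30)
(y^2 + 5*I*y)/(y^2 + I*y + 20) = y/(y - 4*I)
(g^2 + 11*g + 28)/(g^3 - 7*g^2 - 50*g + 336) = (g + 4)/(g^2 - 14*g + 48)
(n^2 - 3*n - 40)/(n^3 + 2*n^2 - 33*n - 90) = (n - 8)/(n^2 - 3*n - 18)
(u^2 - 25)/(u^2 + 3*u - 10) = (u - 5)/(u - 2)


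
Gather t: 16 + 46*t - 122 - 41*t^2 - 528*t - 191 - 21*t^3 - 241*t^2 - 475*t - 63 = -21*t^3 - 282*t^2 - 957*t - 360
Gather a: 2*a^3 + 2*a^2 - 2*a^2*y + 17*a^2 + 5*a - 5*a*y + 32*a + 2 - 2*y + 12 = 2*a^3 + a^2*(19 - 2*y) + a*(37 - 5*y) - 2*y + 14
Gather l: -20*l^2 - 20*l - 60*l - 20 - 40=-20*l^2 - 80*l - 60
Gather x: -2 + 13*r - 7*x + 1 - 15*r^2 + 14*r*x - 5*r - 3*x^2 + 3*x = -15*r^2 + 8*r - 3*x^2 + x*(14*r - 4) - 1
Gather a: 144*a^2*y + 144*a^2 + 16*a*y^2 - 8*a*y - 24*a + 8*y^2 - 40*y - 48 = a^2*(144*y + 144) + a*(16*y^2 - 8*y - 24) + 8*y^2 - 40*y - 48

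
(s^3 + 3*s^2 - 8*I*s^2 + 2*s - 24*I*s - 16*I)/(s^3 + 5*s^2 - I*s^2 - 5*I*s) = (s^3 + s^2*(3 - 8*I) + 2*s*(1 - 12*I) - 16*I)/(s*(s^2 + s*(5 - I) - 5*I))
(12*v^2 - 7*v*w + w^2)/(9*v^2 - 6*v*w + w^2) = (4*v - w)/(3*v - w)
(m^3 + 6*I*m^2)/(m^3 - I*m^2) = (m + 6*I)/(m - I)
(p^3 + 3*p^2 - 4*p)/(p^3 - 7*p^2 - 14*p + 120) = p*(p - 1)/(p^2 - 11*p + 30)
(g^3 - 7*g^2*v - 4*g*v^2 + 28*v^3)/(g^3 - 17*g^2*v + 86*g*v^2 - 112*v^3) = (-g - 2*v)/(-g + 8*v)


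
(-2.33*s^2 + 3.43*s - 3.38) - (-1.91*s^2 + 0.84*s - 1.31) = -0.42*s^2 + 2.59*s - 2.07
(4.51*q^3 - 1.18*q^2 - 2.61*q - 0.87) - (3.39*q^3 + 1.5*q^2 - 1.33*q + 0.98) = 1.12*q^3 - 2.68*q^2 - 1.28*q - 1.85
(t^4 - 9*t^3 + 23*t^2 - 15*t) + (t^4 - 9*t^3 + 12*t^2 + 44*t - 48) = 2*t^4 - 18*t^3 + 35*t^2 + 29*t - 48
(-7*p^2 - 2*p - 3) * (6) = -42*p^2 - 12*p - 18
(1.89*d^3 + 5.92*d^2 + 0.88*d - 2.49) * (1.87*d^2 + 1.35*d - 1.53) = 3.5343*d^5 + 13.6219*d^4 + 6.7459*d^3 - 12.5259*d^2 - 4.7079*d + 3.8097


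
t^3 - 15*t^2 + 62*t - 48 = (t - 8)*(t - 6)*(t - 1)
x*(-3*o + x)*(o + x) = -3*o^2*x - 2*o*x^2 + x^3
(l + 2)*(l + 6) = l^2 + 8*l + 12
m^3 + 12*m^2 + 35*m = m*(m + 5)*(m + 7)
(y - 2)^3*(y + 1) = y^4 - 5*y^3 + 6*y^2 + 4*y - 8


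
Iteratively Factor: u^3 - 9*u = (u)*(u^2 - 9) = u*(u - 3)*(u + 3)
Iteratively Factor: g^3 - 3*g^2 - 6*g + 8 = (g - 1)*(g^2 - 2*g - 8) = (g - 4)*(g - 1)*(g + 2)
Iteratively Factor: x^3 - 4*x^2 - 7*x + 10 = (x - 5)*(x^2 + x - 2) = (x - 5)*(x + 2)*(x - 1)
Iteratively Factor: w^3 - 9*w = (w + 3)*(w^2 - 3*w) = w*(w + 3)*(w - 3)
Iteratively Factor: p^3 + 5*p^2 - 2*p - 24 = (p + 4)*(p^2 + p - 6) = (p + 3)*(p + 4)*(p - 2)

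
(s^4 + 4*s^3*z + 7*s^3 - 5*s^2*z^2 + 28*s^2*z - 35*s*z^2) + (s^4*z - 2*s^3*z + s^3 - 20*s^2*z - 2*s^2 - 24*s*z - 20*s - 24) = s^4*z + s^4 + 2*s^3*z + 8*s^3 - 5*s^2*z^2 + 8*s^2*z - 2*s^2 - 35*s*z^2 - 24*s*z - 20*s - 24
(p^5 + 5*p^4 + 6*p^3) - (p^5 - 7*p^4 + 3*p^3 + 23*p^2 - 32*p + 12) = 12*p^4 + 3*p^3 - 23*p^2 + 32*p - 12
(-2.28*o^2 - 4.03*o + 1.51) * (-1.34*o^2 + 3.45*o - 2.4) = 3.0552*o^4 - 2.4658*o^3 - 10.4549*o^2 + 14.8815*o - 3.624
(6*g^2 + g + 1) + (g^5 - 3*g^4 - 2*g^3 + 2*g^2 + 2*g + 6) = g^5 - 3*g^4 - 2*g^3 + 8*g^2 + 3*g + 7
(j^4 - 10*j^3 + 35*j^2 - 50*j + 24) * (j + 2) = j^5 - 8*j^4 + 15*j^3 + 20*j^2 - 76*j + 48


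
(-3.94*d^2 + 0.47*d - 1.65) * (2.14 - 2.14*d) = 8.4316*d^3 - 9.4374*d^2 + 4.5368*d - 3.531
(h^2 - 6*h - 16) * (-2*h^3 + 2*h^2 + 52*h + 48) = -2*h^5 + 14*h^4 + 72*h^3 - 296*h^2 - 1120*h - 768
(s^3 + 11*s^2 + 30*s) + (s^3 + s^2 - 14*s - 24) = 2*s^3 + 12*s^2 + 16*s - 24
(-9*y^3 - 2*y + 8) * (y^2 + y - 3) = -9*y^5 - 9*y^4 + 25*y^3 + 6*y^2 + 14*y - 24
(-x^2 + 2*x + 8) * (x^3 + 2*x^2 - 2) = -x^5 + 12*x^3 + 18*x^2 - 4*x - 16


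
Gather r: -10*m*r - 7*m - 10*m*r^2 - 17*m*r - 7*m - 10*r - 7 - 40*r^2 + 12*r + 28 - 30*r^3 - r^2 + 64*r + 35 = -14*m - 30*r^3 + r^2*(-10*m - 41) + r*(66 - 27*m) + 56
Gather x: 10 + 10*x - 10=10*x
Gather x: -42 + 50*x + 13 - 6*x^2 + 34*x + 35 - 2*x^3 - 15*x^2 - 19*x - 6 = -2*x^3 - 21*x^2 + 65*x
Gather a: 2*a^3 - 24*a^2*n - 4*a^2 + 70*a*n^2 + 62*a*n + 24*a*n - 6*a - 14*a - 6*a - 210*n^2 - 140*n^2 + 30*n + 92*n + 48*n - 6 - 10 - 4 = 2*a^3 + a^2*(-24*n - 4) + a*(70*n^2 + 86*n - 26) - 350*n^2 + 170*n - 20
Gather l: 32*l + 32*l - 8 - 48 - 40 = 64*l - 96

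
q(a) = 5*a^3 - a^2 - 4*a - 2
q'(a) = 15*a^2 - 2*a - 4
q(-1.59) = -18.27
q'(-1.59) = 37.10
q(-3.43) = -201.81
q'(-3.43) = 179.33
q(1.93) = 22.50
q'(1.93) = 48.01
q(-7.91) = -2507.50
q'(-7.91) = 950.34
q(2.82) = 90.90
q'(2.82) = 109.65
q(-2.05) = -41.08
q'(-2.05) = 63.14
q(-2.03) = -39.83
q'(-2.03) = 61.87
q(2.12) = 32.67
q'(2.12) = 59.18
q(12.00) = 8446.00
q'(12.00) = 2132.00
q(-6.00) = -1094.00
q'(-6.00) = 548.00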